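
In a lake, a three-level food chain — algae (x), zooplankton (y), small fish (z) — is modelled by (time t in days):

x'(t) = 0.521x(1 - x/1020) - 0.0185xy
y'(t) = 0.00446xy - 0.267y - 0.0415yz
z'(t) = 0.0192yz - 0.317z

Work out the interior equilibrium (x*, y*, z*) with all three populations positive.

From dz/dt = 0: 0.0192y* = 0.317, so y* = 16.5.
From dx/dt = 0: 0.521(1 - x*/1020) = 0.0185·16.5, giving x* = 1020·(1 - 0.586) = 422.
From dy/dt = 0: 0.00446·422 - 0.267 = 0.0415z*, so z* = 1.62/0.0415 = 38.9.

x* ≈ 422, y* ≈ 16.5, z* ≈ 38.9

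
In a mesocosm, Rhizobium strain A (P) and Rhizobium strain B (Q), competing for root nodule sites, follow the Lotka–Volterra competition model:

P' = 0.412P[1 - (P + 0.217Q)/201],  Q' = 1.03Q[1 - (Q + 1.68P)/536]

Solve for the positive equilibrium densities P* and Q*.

Setting both brackets to zero gives the nullclines P + 0.217Q = 201 and 1.68P + Q = 536.
Substituting Q = 536 - 1.68P into the first: P(1 - 0.217·1.68) = 201 - 0.217·536.
So P* = 84.7/0.635 = 133, and then Q* = 536 - 1.68·133 = 312.

P* ≈ 133, Q* ≈ 312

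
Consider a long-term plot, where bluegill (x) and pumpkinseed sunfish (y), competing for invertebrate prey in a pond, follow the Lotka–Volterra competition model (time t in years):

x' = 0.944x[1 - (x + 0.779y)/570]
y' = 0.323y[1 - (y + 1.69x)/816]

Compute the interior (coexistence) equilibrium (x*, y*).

x* ≈ 207, y* ≈ 465

Setting both brackets to zero gives the nullclines x + 0.779y = 570 and 1.69x + y = 816.
Substituting y = 816 - 1.69x into the first: x(1 - 0.779·1.69) = 570 - 0.779·816.
So x* = -65.7/-0.317 = 207, and then y* = 816 - 1.69·207 = 465.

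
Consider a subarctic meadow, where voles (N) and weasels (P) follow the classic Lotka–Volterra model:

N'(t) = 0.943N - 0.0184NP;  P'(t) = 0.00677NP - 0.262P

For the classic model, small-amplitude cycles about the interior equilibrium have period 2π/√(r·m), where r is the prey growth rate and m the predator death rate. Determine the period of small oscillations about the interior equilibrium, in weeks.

T ≈ 12.6 weeks

Here r = 0.943 and m = 0.262, so r·m = 0.247.
ω = √0.247 = 0.497 per week, hence T = 2π/ω ≈ 12.6 weeks.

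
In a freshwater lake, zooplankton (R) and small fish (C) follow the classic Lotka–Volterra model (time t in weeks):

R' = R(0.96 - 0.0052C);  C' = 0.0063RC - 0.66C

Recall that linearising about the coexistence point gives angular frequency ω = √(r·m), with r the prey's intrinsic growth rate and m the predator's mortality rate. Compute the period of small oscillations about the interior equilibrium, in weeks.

Here r = 0.96 and m = 0.66, so r·m = 0.634.
ω = √0.634 = 0.796 per week, hence T = 2π/ω ≈ 7.89 weeks.

T ≈ 7.89 weeks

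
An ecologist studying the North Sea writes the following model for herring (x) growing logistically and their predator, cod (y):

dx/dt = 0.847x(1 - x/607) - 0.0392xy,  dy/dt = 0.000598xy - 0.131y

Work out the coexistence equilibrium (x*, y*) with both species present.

From dy/dt = 0 with y > 0: 0.000598x* = 0.131, so x* = 219.
Substitute into dx/dt = 0: 0.847(1 - 219/607) = 0.0392y*.
The bracket is 0.639, giving y* = 0.541/0.0392 = 13.8.

x* ≈ 219, y* ≈ 13.8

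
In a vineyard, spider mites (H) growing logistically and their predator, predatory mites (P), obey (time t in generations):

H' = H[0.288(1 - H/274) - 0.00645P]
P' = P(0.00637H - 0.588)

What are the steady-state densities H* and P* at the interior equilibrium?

H* ≈ 92.3, P* ≈ 29.6

From dP/dt = 0 with P > 0: 0.00637H* = 0.588, so H* = 92.3.
Substitute into dH/dt = 0: 0.288(1 - 92.3/274) = 0.00645P*.
The bracket is 0.663, giving P* = 0.191/0.00645 = 29.6.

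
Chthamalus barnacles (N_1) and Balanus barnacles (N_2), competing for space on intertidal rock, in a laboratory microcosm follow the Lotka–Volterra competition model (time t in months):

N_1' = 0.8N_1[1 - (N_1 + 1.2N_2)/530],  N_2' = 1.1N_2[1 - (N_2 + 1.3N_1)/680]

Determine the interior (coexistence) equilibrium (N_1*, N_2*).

N_1* ≈ 511, N_2* ≈ 16.1

Setting both brackets to zero gives the nullclines N_1 + 1.2N_2 = 530 and 1.3N_1 + N_2 = 680.
Substituting N_2 = 680 - 1.3N_1 into the first: N_1(1 - 1.2·1.3) = 530 - 1.2·680.
So N_1* = -286/-0.56 = 511, and then N_2* = 680 - 1.3·511 = 16.1.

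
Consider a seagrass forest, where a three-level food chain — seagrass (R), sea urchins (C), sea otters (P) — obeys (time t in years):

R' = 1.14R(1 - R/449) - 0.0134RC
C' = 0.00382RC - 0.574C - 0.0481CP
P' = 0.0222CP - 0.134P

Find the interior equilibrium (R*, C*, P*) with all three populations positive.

R* ≈ 417, C* ≈ 6.04, P* ≈ 21.2

From dP/dt = 0: 0.0222C* = 0.134, so C* = 6.04.
From dR/dt = 0: 1.14(1 - R*/449) = 0.0134·6.04, giving R* = 449·(1 - 0.0709) = 417.
From dC/dt = 0: 0.00382·417 - 0.574 = 0.0481P*, so P* = 1.02/0.0481 = 21.2.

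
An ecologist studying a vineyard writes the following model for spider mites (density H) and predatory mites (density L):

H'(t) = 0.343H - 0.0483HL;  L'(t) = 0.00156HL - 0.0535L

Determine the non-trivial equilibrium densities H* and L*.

Set dL/dt = 0 with L > 0: 0.00156H - 0.0535 = 0, so H* = 0.0535/0.00156 = 34.3.
Set dH/dt = 0 with H > 0: 0.343 - 0.0483L = 0, so L* = 0.343/0.0483 = 7.1.

H* ≈ 34.3, L* ≈ 7.1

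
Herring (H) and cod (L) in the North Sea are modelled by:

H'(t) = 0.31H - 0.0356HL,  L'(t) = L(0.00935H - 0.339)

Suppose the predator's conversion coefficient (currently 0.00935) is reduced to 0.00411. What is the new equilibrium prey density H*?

H* ≈ 82.5

At the interior fixed point, setting dL/dt = 0 with L > 0 fixes H* = (predator death rate)/(HL coefficient) — independent of the other coefficients.
With the change, H* = 0.339/0.00411 = 82.5; it rises from 36.3.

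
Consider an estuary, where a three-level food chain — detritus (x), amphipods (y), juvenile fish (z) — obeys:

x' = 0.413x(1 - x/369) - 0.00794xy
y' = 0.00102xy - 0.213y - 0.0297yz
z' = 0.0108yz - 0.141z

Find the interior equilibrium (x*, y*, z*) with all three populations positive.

From dz/dt = 0: 0.0108y* = 0.141, so y* = 13.1.
From dx/dt = 0: 0.413(1 - x*/369) = 0.00794·13.1, giving x* = 369·(1 - 0.251) = 276.
From dy/dt = 0: 0.00102·276 - 0.213 = 0.0297z*, so z* = 0.0689/0.0297 = 2.32.

x* ≈ 276, y* ≈ 13.1, z* ≈ 2.32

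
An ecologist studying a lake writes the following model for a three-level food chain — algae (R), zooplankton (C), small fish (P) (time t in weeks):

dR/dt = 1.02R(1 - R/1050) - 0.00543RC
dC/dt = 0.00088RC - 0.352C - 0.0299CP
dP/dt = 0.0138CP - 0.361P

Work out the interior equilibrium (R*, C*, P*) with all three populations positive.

From dP/dt = 0: 0.0138C* = 0.361, so C* = 26.2.
From dR/dt = 0: 1.02(1 - R*/1050) = 0.00543·26.2, giving R* = 1050·(1 - 0.139) = 904.
From dC/dt = 0: 0.00088·904 - 0.352 = 0.0299P*, so P* = 0.443/0.0299 = 14.8.

R* ≈ 904, C* ≈ 26.2, P* ≈ 14.8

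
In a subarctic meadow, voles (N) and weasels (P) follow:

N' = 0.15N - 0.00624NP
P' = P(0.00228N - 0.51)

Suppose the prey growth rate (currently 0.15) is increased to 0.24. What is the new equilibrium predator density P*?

P* ≈ 38.5

At the interior fixed point, setting dN/dt = 0 with N > 0 fixes P* = (prey growth rate)/(NP coefficient) — independent of the other coefficients.
With the change, P* = 0.24/0.00624 = 38.5; it rises from 24.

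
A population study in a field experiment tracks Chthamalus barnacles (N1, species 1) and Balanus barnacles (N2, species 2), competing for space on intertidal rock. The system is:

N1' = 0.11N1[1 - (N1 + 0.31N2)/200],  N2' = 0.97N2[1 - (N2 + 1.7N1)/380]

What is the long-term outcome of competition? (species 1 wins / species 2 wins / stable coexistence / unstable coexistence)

stable coexistence

Compare the nullcline intercepts: K1/α12 = 200/0.31 = 645 > K2 = 380; K2/α21 = 380/1.7 = 224 > K1 = 200.
Since both inequalities hold, each species can invade when rare, so the interior equilibrium is stable.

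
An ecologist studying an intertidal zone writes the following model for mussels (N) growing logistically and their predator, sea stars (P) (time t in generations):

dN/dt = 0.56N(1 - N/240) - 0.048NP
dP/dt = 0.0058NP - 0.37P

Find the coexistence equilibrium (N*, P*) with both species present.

N* ≈ 63.8, P* ≈ 8.57

From dP/dt = 0 with P > 0: 0.0058N* = 0.37, so N* = 63.8.
Substitute into dN/dt = 0: 0.56(1 - 63.8/240) = 0.048P*.
The bracket is 0.734, giving P* = 0.411/0.048 = 8.57.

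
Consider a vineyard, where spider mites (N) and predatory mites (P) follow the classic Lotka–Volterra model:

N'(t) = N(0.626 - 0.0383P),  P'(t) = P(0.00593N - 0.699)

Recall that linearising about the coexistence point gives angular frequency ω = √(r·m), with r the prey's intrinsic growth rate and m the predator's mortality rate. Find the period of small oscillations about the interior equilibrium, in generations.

T ≈ 9.5 generations

Here r = 0.626 and m = 0.699, so r·m = 0.438.
ω = √0.438 = 0.661 per generation, hence T = 2π/ω ≈ 9.5 generations.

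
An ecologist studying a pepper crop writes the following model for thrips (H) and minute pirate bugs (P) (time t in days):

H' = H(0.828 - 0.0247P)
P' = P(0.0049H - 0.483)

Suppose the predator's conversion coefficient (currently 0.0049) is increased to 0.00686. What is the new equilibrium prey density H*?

H* ≈ 70.4

At the interior fixed point, setting dP/dt = 0 with P > 0 fixes H* = (predator death rate)/(HP coefficient) — independent of the other coefficients.
With the change, H* = 0.483/0.00686 = 70.4; it falls from 98.6.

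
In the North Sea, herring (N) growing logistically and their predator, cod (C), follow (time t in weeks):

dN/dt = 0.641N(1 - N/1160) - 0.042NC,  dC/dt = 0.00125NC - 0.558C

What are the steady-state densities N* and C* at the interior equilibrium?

From dC/dt = 0 with C > 0: 0.00125N* = 0.558, so N* = 446.
Substitute into dN/dt = 0: 0.641(1 - 446/1160) = 0.042C*.
The bracket is 0.615, giving C* = 0.394/0.042 = 9.39.

N* ≈ 446, C* ≈ 9.39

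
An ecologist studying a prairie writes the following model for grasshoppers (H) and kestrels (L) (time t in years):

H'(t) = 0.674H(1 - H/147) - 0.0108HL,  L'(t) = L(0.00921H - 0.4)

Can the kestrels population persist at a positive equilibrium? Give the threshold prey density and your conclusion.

Threshold H = 43.4; K > 43.4, so yes, the predator persists.

The predator equation gives dL/dt > 0 only when H > 0.4/0.00921 = 43.4.
Without the predator, H → K = 147. Since 147 > 43.4, the predator can invade and persist.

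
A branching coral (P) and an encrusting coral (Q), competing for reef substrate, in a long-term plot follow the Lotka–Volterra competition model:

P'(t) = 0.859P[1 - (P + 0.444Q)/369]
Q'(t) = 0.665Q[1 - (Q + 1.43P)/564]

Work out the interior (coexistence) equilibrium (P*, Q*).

P* ≈ 325, Q* ≈ 99.5

Setting both brackets to zero gives the nullclines P + 0.444Q = 369 and 1.43P + Q = 564.
Substituting Q = 564 - 1.43P into the first: P(1 - 0.444·1.43) = 369 - 0.444·564.
So P* = 119/0.365 = 325, and then Q* = 564 - 1.43·325 = 99.5.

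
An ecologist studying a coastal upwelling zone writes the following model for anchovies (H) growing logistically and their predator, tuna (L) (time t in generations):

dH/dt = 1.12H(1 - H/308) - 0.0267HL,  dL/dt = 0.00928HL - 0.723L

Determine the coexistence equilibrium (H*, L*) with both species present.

From dL/dt = 0 with L > 0: 0.00928H* = 0.723, so H* = 77.9.
Substitute into dH/dt = 0: 1.12(1 - 77.9/308) = 0.0267L*.
The bracket is 0.747, giving L* = 0.837/0.0267 = 31.3.

H* ≈ 77.9, L* ≈ 31.3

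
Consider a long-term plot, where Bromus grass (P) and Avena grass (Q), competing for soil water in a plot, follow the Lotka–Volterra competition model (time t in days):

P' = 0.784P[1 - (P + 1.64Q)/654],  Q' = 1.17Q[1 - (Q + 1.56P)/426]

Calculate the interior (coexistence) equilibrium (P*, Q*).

P* ≈ 28.6, Q* ≈ 381

Setting both brackets to zero gives the nullclines P + 1.64Q = 654 and 1.56P + Q = 426.
Substituting Q = 426 - 1.56P into the first: P(1 - 1.64·1.56) = 654 - 1.64·426.
So P* = -44.6/-1.56 = 28.6, and then Q* = 426 - 1.56·28.6 = 381.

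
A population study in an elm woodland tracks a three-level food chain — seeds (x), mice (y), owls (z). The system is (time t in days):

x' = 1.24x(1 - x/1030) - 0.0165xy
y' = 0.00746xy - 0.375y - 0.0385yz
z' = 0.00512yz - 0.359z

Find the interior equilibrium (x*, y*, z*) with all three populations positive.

From dz/dt = 0: 0.00512y* = 0.359, so y* = 70.1.
From dx/dt = 0: 1.24(1 - x*/1030) = 0.0165·70.1, giving x* = 1030·(1 - 0.933) = 69.
From dy/dt = 0: 0.00746·69 - 0.375 = 0.0385z*, so z* = 0.14/0.0385 = 3.63.

x* ≈ 69, y* ≈ 70.1, z* ≈ 3.63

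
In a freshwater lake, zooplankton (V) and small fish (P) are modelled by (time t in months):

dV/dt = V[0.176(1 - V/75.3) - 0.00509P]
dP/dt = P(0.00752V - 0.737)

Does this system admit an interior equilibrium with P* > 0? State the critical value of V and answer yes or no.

The predator equation gives dP/dt > 0 only when V > 0.737/0.00752 = 98.
Without the predator, V → K = 75.3. Since 75.3 < 98, the predator cannot invade.

Threshold V = 98; K < 98, so no, the predator goes extinct.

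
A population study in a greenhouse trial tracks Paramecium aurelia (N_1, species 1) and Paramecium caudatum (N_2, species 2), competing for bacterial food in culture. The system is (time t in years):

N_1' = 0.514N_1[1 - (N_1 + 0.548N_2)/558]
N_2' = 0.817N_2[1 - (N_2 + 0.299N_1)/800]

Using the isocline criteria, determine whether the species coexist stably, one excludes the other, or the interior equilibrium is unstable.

stable coexistence

Compare the nullcline intercepts: K1/α12 = 558/0.548 = 1020 > K2 = 800; K2/α21 = 800/0.299 = 2680 > K1 = 558.
Since both inequalities hold, each species can invade when rare, so the interior equilibrium is stable.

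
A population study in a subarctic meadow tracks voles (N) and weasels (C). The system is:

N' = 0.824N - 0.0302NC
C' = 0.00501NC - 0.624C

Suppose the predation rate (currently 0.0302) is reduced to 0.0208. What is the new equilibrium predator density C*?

At the interior fixed point, setting dN/dt = 0 with N > 0 fixes C* = (prey growth rate)/(NC coefficient) — independent of the other coefficients.
With the change, C* = 0.824/0.0208 = 39.6; it rises from 27.3.

C* ≈ 39.6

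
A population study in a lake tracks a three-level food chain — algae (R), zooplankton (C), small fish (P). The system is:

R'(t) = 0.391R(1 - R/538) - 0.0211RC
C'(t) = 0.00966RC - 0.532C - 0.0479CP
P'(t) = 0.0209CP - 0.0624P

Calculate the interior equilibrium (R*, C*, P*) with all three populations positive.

R* ≈ 451, C* ≈ 2.99, P* ≈ 79.9

From dP/dt = 0: 0.0209C* = 0.0624, so C* = 2.99.
From dR/dt = 0: 0.391(1 - R*/538) = 0.0211·2.99, giving R* = 538·(1 - 0.161) = 451.
From dC/dt = 0: 0.00966·451 - 0.532 = 0.0479P*, so P* = 3.83/0.0479 = 79.9.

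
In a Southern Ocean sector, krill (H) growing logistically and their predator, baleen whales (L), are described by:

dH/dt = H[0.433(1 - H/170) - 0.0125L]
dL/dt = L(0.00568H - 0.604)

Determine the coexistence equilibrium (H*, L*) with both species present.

From dL/dt = 0 with L > 0: 0.00568H* = 0.604, so H* = 106.
Substitute into dH/dt = 0: 0.433(1 - 106/170) = 0.0125L*.
The bracket is 0.374, giving L* = 0.162/0.0125 = 13.

H* ≈ 106, L* ≈ 13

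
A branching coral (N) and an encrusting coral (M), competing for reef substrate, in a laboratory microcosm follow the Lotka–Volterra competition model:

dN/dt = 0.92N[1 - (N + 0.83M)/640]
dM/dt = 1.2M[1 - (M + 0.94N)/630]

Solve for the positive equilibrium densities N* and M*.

Setting both brackets to zero gives the nullclines N + 0.83M = 640 and 0.94N + M = 630.
Substituting M = 630 - 0.94N into the first: N(1 - 0.83·0.94) = 640 - 0.83·630.
So N* = 117/0.22 = 533, and then M* = 630 - 0.94·533 = 129.

N* ≈ 533, M* ≈ 129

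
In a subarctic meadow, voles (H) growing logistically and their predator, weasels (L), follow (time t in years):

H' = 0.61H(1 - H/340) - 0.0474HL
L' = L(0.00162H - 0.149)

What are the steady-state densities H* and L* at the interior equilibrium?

From dL/dt = 0 with L > 0: 0.00162H* = 0.149, so H* = 92.
Substitute into dH/dt = 0: 0.61(1 - 92/340) = 0.0474L*.
The bracket is 0.729, giving L* = 0.445/0.0474 = 9.39.

H* ≈ 92, L* ≈ 9.39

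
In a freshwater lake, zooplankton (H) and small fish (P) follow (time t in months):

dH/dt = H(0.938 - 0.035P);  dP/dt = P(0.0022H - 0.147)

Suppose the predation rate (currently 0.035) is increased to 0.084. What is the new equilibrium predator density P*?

P* ≈ 11.2

At the interior fixed point, setting dH/dt = 0 with H > 0 fixes P* = (prey growth rate)/(HP coefficient) — independent of the other coefficients.
With the change, P* = 0.938/0.084 = 11.2; it falls from 26.8.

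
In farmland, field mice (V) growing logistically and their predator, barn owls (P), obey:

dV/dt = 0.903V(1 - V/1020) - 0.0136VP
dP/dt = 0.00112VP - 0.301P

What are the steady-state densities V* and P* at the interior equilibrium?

V* ≈ 269, P* ≈ 48.9

From dP/dt = 0 with P > 0: 0.00112V* = 0.301, so V* = 269.
Substitute into dV/dt = 0: 0.903(1 - 269/1020) = 0.0136P*.
The bracket is 0.737, giving P* = 0.665/0.0136 = 48.9.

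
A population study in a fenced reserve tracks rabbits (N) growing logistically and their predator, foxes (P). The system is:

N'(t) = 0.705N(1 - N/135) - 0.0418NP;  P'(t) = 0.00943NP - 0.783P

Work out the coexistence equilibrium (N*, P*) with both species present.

N* ≈ 83, P* ≈ 6.49

From dP/dt = 0 with P > 0: 0.00943N* = 0.783, so N* = 83.
Substitute into dN/dt = 0: 0.705(1 - 83/135) = 0.0418P*.
The bracket is 0.385, giving P* = 0.271/0.0418 = 6.49.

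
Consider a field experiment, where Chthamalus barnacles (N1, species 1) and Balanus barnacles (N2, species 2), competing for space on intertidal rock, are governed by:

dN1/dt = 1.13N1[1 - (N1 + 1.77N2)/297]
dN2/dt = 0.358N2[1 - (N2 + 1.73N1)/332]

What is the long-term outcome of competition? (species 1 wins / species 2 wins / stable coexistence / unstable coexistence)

unstable coexistence (outcome depends on initial conditions)

Compare the nullcline intercepts: K1/α12 = 297/1.77 = 168 < K2 = 332; K2/α21 = 332/1.73 = 192 < K1 = 297.
Since both are reversed, neither can invade when rare; the interior point is a saddle.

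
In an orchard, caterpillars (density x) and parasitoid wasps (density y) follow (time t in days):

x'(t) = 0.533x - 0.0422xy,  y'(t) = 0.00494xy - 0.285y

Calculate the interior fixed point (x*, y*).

x* ≈ 57.7, y* ≈ 12.6

Set dy/dt = 0 with y > 0: 0.00494x - 0.285 = 0, so x* = 0.285/0.00494 = 57.7.
Set dx/dt = 0 with x > 0: 0.533 - 0.0422y = 0, so y* = 0.533/0.0422 = 12.6.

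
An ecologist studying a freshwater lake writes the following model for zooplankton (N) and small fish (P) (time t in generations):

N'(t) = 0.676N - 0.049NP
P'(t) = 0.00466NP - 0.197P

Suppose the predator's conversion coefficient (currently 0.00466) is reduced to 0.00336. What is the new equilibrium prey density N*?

At the interior fixed point, setting dP/dt = 0 with P > 0 fixes N* = (predator death rate)/(NP coefficient) — independent of the other coefficients.
With the change, N* = 0.197/0.00336 = 58.6; it rises from 42.3.

N* ≈ 58.6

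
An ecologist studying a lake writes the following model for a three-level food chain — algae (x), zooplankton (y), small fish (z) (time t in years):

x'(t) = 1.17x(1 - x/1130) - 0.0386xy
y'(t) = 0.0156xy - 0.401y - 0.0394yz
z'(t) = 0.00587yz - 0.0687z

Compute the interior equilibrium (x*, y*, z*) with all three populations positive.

x* ≈ 694, y* ≈ 11.7, z* ≈ 264

From dz/dt = 0: 0.00587y* = 0.0687, so y* = 11.7.
From dx/dt = 0: 1.17(1 - x*/1130) = 0.0386·11.7, giving x* = 1130·(1 - 0.386) = 694.
From dy/dt = 0: 0.0156·694 - 0.401 = 0.0394z*, so z* = 10.4/0.0394 = 264.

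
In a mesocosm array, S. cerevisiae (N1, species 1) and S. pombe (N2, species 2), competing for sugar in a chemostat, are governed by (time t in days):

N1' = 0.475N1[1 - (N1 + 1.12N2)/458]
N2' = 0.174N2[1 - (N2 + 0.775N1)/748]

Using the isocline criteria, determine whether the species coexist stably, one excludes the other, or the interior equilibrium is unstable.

Compare the nullcline intercepts: K1/α12 = 458/1.12 = 409 < K2 = 748; K2/α21 = 748/0.775 = 965 > K1 = 458.
Since the inequalities point opposite ways, species 2 can invade but species 1 cannot.

species 2 excludes species 1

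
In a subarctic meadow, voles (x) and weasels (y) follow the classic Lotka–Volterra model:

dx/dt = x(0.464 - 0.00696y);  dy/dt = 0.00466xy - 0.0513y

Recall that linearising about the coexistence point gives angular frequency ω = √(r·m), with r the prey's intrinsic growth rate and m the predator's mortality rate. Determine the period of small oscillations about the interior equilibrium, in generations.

Here r = 0.464 and m = 0.0513, so r·m = 0.0238.
ω = √0.0238 = 0.154 per generation, hence T = 2π/ω ≈ 40.7 generations.

T ≈ 40.7 generations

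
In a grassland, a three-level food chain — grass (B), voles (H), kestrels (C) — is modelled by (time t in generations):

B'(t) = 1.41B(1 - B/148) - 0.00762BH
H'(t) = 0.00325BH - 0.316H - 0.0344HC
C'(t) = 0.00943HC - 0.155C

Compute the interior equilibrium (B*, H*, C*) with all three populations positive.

From dC/dt = 0: 0.00943H* = 0.155, so H* = 16.4.
From dB/dt = 0: 1.41(1 - B*/148) = 0.00762·16.4, giving B* = 148·(1 - 0.0888) = 135.
From dH/dt = 0: 0.00325·135 - 0.316 = 0.0344C*, so C* = 0.122/0.0344 = 3.55.

B* ≈ 135, H* ≈ 16.4, C* ≈ 3.55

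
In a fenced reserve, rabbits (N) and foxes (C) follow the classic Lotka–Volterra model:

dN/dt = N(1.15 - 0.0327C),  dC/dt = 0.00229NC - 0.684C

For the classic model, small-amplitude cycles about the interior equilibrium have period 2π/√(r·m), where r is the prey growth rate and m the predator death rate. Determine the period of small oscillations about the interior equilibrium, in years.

T ≈ 7.08 years

Here r = 1.15 and m = 0.684, so r·m = 0.787.
ω = √0.787 = 0.887 per year, hence T = 2π/ω ≈ 7.08 years.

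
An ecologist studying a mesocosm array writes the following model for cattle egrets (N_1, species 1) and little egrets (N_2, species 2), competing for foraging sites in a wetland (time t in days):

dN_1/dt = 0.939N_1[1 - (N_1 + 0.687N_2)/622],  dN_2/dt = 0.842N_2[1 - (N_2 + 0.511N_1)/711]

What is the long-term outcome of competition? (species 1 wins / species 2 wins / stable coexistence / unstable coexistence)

Compare the nullcline intercepts: K1/α12 = 622/0.687 = 905 > K2 = 711; K2/α21 = 711/0.511 = 1390 > K1 = 622.
Since both inequalities hold, each species can invade when rare, so the interior equilibrium is stable.

stable coexistence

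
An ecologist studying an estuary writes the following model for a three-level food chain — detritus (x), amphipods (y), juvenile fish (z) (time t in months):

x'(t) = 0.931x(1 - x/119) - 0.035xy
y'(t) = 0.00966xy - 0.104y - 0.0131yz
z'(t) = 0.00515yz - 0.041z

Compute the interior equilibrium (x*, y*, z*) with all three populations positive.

From dz/dt = 0: 0.00515y* = 0.041, so y* = 7.96.
From dx/dt = 0: 0.931(1 - x*/119) = 0.035·7.96, giving x* = 119·(1 - 0.299) = 83.4.
From dy/dt = 0: 0.00966·83.4 - 0.104 = 0.0131z*, so z* = 0.701/0.0131 = 53.5.

x* ≈ 83.4, y* ≈ 7.96, z* ≈ 53.5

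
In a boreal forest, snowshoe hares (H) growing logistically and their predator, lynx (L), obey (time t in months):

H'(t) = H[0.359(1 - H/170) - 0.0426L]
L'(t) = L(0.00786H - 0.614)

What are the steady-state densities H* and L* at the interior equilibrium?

H* ≈ 78.1, L* ≈ 4.55

From dL/dt = 0 with L > 0: 0.00786H* = 0.614, so H* = 78.1.
Substitute into dH/dt = 0: 0.359(1 - 78.1/170) = 0.0426L*.
The bracket is 0.54, giving L* = 0.194/0.0426 = 4.55.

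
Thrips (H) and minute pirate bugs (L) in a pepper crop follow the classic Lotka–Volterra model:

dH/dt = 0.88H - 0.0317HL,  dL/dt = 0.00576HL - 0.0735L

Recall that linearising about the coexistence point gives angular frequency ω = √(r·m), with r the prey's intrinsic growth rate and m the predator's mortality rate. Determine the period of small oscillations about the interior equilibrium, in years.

Here r = 0.88 and m = 0.0735, so r·m = 0.0647.
ω = √0.0647 = 0.254 per year, hence T = 2π/ω ≈ 24.7 years.

T ≈ 24.7 years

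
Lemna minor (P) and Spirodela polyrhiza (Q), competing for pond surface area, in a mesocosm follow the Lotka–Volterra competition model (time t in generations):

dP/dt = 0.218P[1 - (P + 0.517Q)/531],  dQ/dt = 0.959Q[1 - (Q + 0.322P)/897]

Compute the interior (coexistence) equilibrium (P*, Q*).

Setting both brackets to zero gives the nullclines P + 0.517Q = 531 and 0.322P + Q = 897.
Substituting Q = 897 - 0.322P into the first: P(1 - 0.517·0.322) = 531 - 0.517·897.
So P* = 67.3/0.834 = 80.7, and then Q* = 897 - 0.322·80.7 = 871.

P* ≈ 80.7, Q* ≈ 871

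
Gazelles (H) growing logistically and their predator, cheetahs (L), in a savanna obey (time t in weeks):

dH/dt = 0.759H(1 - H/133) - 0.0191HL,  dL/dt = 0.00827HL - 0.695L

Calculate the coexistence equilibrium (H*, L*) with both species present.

H* ≈ 84, L* ≈ 14.6

From dL/dt = 0 with L > 0: 0.00827H* = 0.695, so H* = 84.
Substitute into dH/dt = 0: 0.759(1 - 84/133) = 0.0191L*.
The bracket is 0.368, giving L* = 0.279/0.0191 = 14.6.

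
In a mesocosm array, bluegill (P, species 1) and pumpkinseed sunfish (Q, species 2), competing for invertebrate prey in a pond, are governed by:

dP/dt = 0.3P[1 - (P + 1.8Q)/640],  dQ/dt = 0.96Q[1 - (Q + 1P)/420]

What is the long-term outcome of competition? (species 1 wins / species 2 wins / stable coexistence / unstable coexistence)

unstable coexistence (outcome depends on initial conditions)

Compare the nullcline intercepts: K1/α12 = 640/1.8 = 356 < K2 = 420; K2/α21 = 420/1 = 420 < K1 = 640.
Since both are reversed, neither can invade when rare; the interior point is a saddle.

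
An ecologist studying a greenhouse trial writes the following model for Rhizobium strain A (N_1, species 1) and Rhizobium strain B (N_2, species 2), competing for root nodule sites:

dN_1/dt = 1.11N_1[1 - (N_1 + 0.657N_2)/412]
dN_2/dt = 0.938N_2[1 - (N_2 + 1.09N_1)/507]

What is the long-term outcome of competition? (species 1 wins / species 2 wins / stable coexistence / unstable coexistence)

stable coexistence

Compare the nullcline intercepts: K1/α12 = 412/0.657 = 627 > K2 = 507; K2/α21 = 507/1.09 = 465 > K1 = 412.
Since both inequalities hold, each species can invade when rare, so the interior equilibrium is stable.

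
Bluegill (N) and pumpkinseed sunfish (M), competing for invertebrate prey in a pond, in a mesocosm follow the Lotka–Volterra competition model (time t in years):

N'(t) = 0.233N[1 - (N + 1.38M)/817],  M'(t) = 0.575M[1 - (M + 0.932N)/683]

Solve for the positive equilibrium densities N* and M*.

Setting both brackets to zero gives the nullclines N + 1.38M = 817 and 0.932N + M = 683.
Substituting M = 683 - 0.932N into the first: N(1 - 1.38·0.932) = 817 - 1.38·683.
So N* = -126/-0.286 = 439, and then M* = 683 - 0.932·439 = 274.

N* ≈ 439, M* ≈ 274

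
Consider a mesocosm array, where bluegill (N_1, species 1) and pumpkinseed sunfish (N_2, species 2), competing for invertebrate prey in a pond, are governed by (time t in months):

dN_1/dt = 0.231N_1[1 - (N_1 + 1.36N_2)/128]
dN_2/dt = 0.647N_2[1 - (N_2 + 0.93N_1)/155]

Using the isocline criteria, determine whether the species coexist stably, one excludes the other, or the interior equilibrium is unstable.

species 2 excludes species 1

Compare the nullcline intercepts: K1/α12 = 128/1.36 = 94.1 < K2 = 155; K2/α21 = 155/0.93 = 167 > K1 = 128.
Since the inequalities point opposite ways, species 2 can invade but species 1 cannot.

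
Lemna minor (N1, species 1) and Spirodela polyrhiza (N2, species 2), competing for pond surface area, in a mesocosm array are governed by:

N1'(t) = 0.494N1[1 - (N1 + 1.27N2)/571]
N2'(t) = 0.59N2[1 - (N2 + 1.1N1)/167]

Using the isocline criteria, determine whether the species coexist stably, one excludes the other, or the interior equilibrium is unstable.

species 1 excludes species 2

Compare the nullcline intercepts: K1/α12 = 571/1.27 = 450 > K2 = 167; K2/α21 = 167/1.1 = 152 < K1 = 571.
Since the inequalities point opposite ways, species 1 can invade but species 2 cannot.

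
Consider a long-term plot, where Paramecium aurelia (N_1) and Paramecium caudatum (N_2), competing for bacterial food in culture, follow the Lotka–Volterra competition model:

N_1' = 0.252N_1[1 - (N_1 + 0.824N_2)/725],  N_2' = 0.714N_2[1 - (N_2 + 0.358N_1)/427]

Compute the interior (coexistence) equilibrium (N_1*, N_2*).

N_1* ≈ 529, N_2* ≈ 238

Setting both brackets to zero gives the nullclines N_1 + 0.824N_2 = 725 and 0.358N_1 + N_2 = 427.
Substituting N_2 = 427 - 0.358N_1 into the first: N_1(1 - 0.824·0.358) = 725 - 0.824·427.
So N_1* = 373/0.705 = 529, and then N_2* = 427 - 0.358·529 = 238.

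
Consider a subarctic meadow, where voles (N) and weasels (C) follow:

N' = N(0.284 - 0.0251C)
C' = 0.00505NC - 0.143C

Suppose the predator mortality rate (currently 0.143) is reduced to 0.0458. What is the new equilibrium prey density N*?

N* ≈ 9.07

At the interior fixed point, setting dC/dt = 0 with C > 0 fixes N* = (predator death rate)/(NC coefficient) — independent of the other coefficients.
With the change, N* = 0.0458/0.00505 = 9.07; it falls from 28.3.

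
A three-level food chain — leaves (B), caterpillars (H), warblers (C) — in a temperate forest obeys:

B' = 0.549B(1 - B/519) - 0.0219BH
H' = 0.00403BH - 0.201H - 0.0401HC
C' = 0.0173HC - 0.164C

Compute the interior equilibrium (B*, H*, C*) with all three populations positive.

B* ≈ 323, H* ≈ 9.48, C* ≈ 27.4

From dC/dt = 0: 0.0173H* = 0.164, so H* = 9.48.
From dB/dt = 0: 0.549(1 - B*/519) = 0.0219·9.48, giving B* = 519·(1 - 0.378) = 323.
From dH/dt = 0: 0.00403·323 - 0.201 = 0.0401C*, so C* = 1.1/0.0401 = 27.4.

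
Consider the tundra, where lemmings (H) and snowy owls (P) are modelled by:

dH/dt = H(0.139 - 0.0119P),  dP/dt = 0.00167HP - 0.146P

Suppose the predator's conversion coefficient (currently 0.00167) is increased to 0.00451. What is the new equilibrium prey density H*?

H* ≈ 32.4

At the interior fixed point, setting dP/dt = 0 with P > 0 fixes H* = (predator death rate)/(HP coefficient) — independent of the other coefficients.
With the change, H* = 0.146/0.00451 = 32.4; it falls from 87.4.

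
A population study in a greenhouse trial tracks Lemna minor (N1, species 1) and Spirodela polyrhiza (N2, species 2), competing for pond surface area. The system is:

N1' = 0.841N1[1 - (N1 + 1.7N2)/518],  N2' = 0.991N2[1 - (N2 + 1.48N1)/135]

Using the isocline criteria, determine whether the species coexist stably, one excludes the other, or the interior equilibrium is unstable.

Compare the nullcline intercepts: K1/α12 = 518/1.7 = 305 > K2 = 135; K2/α21 = 135/1.48 = 91.2 < K1 = 518.
Since the inequalities point opposite ways, species 1 can invade but species 2 cannot.

species 1 excludes species 2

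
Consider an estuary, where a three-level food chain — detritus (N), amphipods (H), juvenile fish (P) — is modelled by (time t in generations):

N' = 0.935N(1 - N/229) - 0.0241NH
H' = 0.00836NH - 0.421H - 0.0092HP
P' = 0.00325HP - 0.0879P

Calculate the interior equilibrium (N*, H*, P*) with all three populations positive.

N* ≈ 69.4, H* ≈ 27, P* ≈ 17.3

From dP/dt = 0: 0.00325H* = 0.0879, so H* = 27.
From dN/dt = 0: 0.935(1 - N*/229) = 0.0241·27, giving N* = 229·(1 - 0.697) = 69.4.
From dH/dt = 0: 0.00836·69.4 - 0.421 = 0.0092P*, so P* = 0.159/0.0092 = 17.3.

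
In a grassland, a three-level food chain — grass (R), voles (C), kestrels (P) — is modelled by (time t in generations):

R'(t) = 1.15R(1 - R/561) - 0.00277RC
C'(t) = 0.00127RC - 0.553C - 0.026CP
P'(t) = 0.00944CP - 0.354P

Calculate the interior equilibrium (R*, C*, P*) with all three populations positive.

R* ≈ 510, C* ≈ 37.5, P* ≈ 3.66

From dP/dt = 0: 0.00944C* = 0.354, so C* = 37.5.
From dR/dt = 0: 1.15(1 - R*/561) = 0.00277·37.5, giving R* = 561·(1 - 0.0903) = 510.
From dC/dt = 0: 0.00127·510 - 0.553 = 0.026P*, so P* = 0.0951/0.026 = 3.66.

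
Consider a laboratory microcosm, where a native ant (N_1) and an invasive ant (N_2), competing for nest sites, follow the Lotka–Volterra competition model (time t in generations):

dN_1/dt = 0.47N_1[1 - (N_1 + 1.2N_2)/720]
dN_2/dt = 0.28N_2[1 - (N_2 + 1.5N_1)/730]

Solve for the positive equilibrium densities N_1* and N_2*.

Setting both brackets to zero gives the nullclines N_1 + 1.2N_2 = 720 and 1.5N_1 + N_2 = 730.
Substituting N_2 = 730 - 1.5N_1 into the first: N_1(1 - 1.2·1.5) = 720 - 1.2·730.
So N_1* = -156/-0.8 = 195, and then N_2* = 730 - 1.5·195 = 438.

N_1* ≈ 195, N_2* ≈ 438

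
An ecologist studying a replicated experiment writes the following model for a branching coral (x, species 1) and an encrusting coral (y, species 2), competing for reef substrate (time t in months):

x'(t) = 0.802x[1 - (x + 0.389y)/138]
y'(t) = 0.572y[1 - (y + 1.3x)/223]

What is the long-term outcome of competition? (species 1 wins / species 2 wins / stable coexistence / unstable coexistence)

Compare the nullcline intercepts: K1/α12 = 138/0.389 = 355 > K2 = 223; K2/α21 = 223/1.3 = 172 > K1 = 138.
Since both inequalities hold, each species can invade when rare, so the interior equilibrium is stable.

stable coexistence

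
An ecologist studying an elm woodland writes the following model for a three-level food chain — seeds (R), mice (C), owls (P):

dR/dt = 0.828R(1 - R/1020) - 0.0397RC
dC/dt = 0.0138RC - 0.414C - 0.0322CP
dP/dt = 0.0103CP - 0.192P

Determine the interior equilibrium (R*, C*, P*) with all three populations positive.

R* ≈ 108, C* ≈ 18.6, P* ≈ 33.6

From dP/dt = 0: 0.0103C* = 0.192, so C* = 18.6.
From dR/dt = 0: 0.828(1 - R*/1020) = 0.0397·18.6, giving R* = 1020·(1 - 0.894) = 108.
From dC/dt = 0: 0.0138·108 - 0.414 = 0.0322P*, so P* = 1.08/0.0322 = 33.6.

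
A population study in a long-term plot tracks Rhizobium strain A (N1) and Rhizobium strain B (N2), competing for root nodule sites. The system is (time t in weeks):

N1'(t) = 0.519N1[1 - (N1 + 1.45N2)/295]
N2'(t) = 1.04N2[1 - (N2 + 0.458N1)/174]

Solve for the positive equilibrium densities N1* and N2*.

Setting both brackets to zero gives the nullclines N1 + 1.45N2 = 295 and 0.458N1 + N2 = 174.
Substituting N2 = 174 - 0.458N1 into the first: N1(1 - 1.45·0.458) = 295 - 1.45·174.
So N1* = 42.7/0.336 = 127, and then N2* = 174 - 0.458·127 = 116.

N1* ≈ 127, N2* ≈ 116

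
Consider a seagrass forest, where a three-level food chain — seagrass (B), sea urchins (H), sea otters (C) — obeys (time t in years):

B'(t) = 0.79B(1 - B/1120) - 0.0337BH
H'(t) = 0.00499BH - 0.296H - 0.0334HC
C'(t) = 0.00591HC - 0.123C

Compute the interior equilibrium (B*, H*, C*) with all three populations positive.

From dC/dt = 0: 0.00591H* = 0.123, so H* = 20.8.
From dB/dt = 0: 0.79(1 - B*/1120) = 0.0337·20.8, giving B* = 1120·(1 - 0.888) = 126.
From dH/dt = 0: 0.00499·126 - 0.296 = 0.0334C*, so C* = 0.331/0.0334 = 9.91.

B* ≈ 126, H* ≈ 20.8, C* ≈ 9.91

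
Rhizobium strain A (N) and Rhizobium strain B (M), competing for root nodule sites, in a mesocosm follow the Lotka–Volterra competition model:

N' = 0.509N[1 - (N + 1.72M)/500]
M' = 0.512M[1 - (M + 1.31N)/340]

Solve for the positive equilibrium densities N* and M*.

Setting both brackets to zero gives the nullclines N + 1.72M = 500 and 1.31N + M = 340.
Substituting M = 340 - 1.31N into the first: N(1 - 1.72·1.31) = 500 - 1.72·340.
So N* = -84.8/-1.25 = 67.7, and then M* = 340 - 1.31·67.7 = 251.

N* ≈ 67.7, M* ≈ 251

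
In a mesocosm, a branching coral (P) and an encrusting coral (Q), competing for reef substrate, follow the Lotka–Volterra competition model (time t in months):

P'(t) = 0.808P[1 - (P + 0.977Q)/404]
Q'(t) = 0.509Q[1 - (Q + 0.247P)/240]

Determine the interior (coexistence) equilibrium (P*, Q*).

P* ≈ 223, Q* ≈ 185

Setting both brackets to zero gives the nullclines P + 0.977Q = 404 and 0.247P + Q = 240.
Substituting Q = 240 - 0.247P into the first: P(1 - 0.977·0.247) = 404 - 0.977·240.
So P* = 170/0.759 = 223, and then Q* = 240 - 0.247·223 = 185.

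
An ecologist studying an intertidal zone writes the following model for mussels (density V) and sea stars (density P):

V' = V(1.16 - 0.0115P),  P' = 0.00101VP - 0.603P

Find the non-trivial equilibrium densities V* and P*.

Set dP/dt = 0 with P > 0: 0.00101V - 0.603 = 0, so V* = 0.603/0.00101 = 597.
Set dV/dt = 0 with V > 0: 1.16 - 0.0115P = 0, so P* = 1.16/0.0115 = 101.

V* ≈ 597, P* ≈ 101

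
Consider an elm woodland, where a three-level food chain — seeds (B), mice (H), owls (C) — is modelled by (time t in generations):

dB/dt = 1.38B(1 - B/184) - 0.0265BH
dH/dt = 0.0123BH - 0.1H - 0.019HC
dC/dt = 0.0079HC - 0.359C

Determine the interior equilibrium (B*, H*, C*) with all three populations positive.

From dC/dt = 0: 0.0079H* = 0.359, so H* = 45.4.
From dB/dt = 0: 1.38(1 - B*/184) = 0.0265·45.4, giving B* = 184·(1 - 0.873) = 23.4.
From dH/dt = 0: 0.0123·23.4 - 0.1 = 0.019C*, so C* = 0.188/0.019 = 9.91.

B* ≈ 23.4, H* ≈ 45.4, C* ≈ 9.91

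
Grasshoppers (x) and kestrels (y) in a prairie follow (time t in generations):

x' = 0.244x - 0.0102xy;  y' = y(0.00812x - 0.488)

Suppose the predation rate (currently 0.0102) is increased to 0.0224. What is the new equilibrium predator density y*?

y* ≈ 10.9

At the interior fixed point, setting dx/dt = 0 with x > 0 fixes y* = (prey growth rate)/(xy coefficient) — independent of the other coefficients.
With the change, y* = 0.244/0.0224 = 10.9; it falls from 23.9.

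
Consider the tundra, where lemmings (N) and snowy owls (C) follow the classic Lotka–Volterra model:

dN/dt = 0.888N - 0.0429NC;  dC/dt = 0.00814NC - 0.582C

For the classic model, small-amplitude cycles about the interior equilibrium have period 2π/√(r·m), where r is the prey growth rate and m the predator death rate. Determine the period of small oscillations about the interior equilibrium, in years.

Here r = 0.888 and m = 0.582, so r·m = 0.517.
ω = √0.517 = 0.719 per year, hence T = 2π/ω ≈ 8.74 years.

T ≈ 8.74 years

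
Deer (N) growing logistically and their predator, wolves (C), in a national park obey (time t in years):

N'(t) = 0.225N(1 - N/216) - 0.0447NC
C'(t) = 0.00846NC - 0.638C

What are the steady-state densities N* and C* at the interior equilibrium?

N* ≈ 75.4, C* ≈ 3.28

From dC/dt = 0 with C > 0: 0.00846N* = 0.638, so N* = 75.4.
Substitute into dN/dt = 0: 0.225(1 - 75.4/216) = 0.0447C*.
The bracket is 0.651, giving C* = 0.146/0.0447 = 3.28.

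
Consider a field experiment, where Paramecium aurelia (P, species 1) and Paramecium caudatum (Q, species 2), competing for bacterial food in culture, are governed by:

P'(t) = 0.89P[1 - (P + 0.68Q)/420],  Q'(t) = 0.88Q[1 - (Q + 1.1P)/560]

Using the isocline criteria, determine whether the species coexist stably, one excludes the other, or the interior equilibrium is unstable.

Compare the nullcline intercepts: K1/α12 = 420/0.68 = 618 > K2 = 560; K2/α21 = 560/1.1 = 509 > K1 = 420.
Since both inequalities hold, each species can invade when rare, so the interior equilibrium is stable.

stable coexistence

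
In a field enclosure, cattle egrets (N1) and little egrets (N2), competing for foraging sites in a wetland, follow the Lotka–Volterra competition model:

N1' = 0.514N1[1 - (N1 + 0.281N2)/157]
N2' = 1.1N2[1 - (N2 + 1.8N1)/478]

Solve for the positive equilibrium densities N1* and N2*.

N1* ≈ 45.9, N2* ≈ 395

Setting both brackets to zero gives the nullclines N1 + 0.281N2 = 157 and 1.8N1 + N2 = 478.
Substituting N2 = 478 - 1.8N1 into the first: N1(1 - 0.281·1.8) = 157 - 0.281·478.
So N1* = 22.7/0.494 = 45.9, and then N2* = 478 - 1.8·45.9 = 395.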